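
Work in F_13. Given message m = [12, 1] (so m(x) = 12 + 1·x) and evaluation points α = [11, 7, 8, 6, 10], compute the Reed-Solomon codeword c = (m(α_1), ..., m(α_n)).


c = [10, 6, 7, 5, 9]

Message polynomial: m(x) = 12 + 1·x (mod 13).
For each evaluation point α_i, compute m(α_i) mod 13:
  α_1 = 11: Horner steps 1 → 10, so m(11) = 10.
  α_2 = 7: Horner steps 1 → 6, so m(7) = 6.
  α_3 = 8: Horner steps 1 → 7, so m(8) = 7.
  α_4 = 6: Horner steps 1 → 5, so m(6) = 5.
  α_5 = 10: Horner steps 1 → 9, so m(10) = 9.
Codeword c = [10, 6, 7, 5, 9] ∈ F_13^5.


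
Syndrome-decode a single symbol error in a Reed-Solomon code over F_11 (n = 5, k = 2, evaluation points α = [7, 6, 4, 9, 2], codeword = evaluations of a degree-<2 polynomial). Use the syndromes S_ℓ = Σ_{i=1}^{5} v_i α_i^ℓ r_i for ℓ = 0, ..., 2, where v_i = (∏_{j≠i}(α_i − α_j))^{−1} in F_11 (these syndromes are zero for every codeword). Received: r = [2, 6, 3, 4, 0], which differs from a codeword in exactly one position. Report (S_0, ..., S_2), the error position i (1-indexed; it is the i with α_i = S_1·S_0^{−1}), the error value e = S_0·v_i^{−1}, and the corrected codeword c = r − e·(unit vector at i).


S = (10, 2, 7), error at position 4, error magnitude e = 10, c = [2, 6, 3, 5, 0].

Step 1: column multipliers v_i = (∏_{j≠i}(α_i − α_j))^{−1} mod 11.
  i = 1 (α = 7): (7−6)(7−4)(7−9)(7−2) = 1·3·(−2)·5 = −30 ≡ 3, so v_1 = 3^{−1} = 4 (mod 11).
  i = 2 (α = 6): (6−7)(6−4)(6−9)(6−2) = (−1)·2·(−3)·4 = 24 ≡ 2, so v_2 = 2^{−1} = 6 (mod 11).
  i = 3 (α = 4): (4−7)(4−6)(4−9)(4−2) = (−3)·(−2)·(−5)·2 = −60 ≡ 6, so v_3 = 6^{−1} = 2 (mod 11).
  i = 4 (α = 9): (9−7)(9−6)(9−4)(9−2) = 2·3·5·7 = 210 ≡ 1, so v_4 = 1^{−1} = 1 (mod 11).
  i = 5 (α = 2): (2−7)(2−6)(2−4)(2−9) = (−5)·(−4)·(−2)·(−7) = 280 ≡ 5, so v_5 = 5^{−1} = 9 (mod 11).
  v = [4, 6, 2, 1, 9].
Step 2: syndromes of r = [2, 6, 3, 4, 0] (all sums mod 11).
  S_0 = Σ v_i r_i = 4·2 + 6·6 + 2·3 + 1·4 + 9·0 = 54 ≡ 10.
  S_1 = Σ v_i α_i r_i = 4·7·2 + 6·6·6 + 2·4·3 + 1·9·4 + 9·2·0 = 332 ≡ 2.
  α_i^2 mod 11 = [5, 3, 5, 4, 4].
  S_2 = Σ v_i α_i^2 r_i = 4·5·2 + 6·3·6 + 2·5·3 + 1·4·4 + 9·4·0 = 194 ≡ 7.
  S = (10, 2, 7) ≠ 0, so r is not a codeword (an error is present).
Step 3: locate the error. For a single error e at position i, S_ℓ = v_i·e·α_i^ℓ, so α_err = S_1/S_0.
  S_0^{−1} = 10^{−1} = 10 (mod 11), so α_err = 2·10 = 20 ≡ 9 = α_4. Error position i = 4.
  Consistency check: S_2/S_1 = 7·6 = 42 ≡ 9 = α_err ✓ (single-error assumption holds).
Step 4: error magnitude e = S_0/v_4 = S_0·∏_{j≠4}(α_4 − α_j) = 10·1 = 10 ≡ 10 (mod 11).
Step 5: correct position 4: c_4 = r_4 − e = 4 − 10 ≡ 5 (mod 11). Hence c = [2, 6, 3, 5, 0].
  Check: interpolating c through the α_i gives m(x) = 8 + 7·x (degree < 2) with m(α_i) = c_i for every i, so c is indeed a codeword.


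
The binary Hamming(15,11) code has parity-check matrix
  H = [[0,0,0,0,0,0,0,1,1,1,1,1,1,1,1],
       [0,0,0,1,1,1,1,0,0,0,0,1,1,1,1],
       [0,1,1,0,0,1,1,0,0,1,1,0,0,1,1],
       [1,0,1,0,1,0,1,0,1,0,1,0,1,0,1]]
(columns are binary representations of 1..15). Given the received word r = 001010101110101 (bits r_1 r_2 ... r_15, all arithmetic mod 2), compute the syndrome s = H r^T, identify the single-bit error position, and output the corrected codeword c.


s = (1, 0, 1, 1)^T, error position = 11, corrected codeword c = 001010101100101

Compute s = H r^T mod 2 one row at a time:
  s_1 = 0 + 1 + 1 + 1 + 0 + 1 + 0 + 1 = 5 ≡ 1 (mod 2).
  s_2 = 0 + 1 + 0 + 1 + 0 + 1 + 0 + 1 = 4 ≡ 0 (mod 2).
  s_3 = 0 + 1 + 0 + 1 + 1 + 1 + 0 + 1 = 5 ≡ 1 (mod 2).
  s_4 = 0 + 1 + 1 + 1 + 1 + 1 + 1 + 1 = 7 ≡ 1 (mod 2).
s = (1, 0, 1, 1)^T — this equals column 11 of H (binary 1011), so error is at position 11.
Correct: flip bit 11 of r = 001010101110101 to get c = 001010101100101.


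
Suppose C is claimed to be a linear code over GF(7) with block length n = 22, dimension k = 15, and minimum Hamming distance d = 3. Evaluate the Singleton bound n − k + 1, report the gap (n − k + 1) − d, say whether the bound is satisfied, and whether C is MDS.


Singleton RHS = n − k + 1 = 8, slack = 5, bound satisfied, not MDS.

Singleton bound: d ≤ n − k + 1.
Here n = 22, k = 15, so n − k + 1 = 8.
Given d = 3, check d ≤ 8: YES.
Slack = (n − k + 1) − d = 5.
The code is NOT MDS (slack = 5 > 0).
Description: the claimed parameters are [22, 15, 3]_7; such a code would be non-MDS.


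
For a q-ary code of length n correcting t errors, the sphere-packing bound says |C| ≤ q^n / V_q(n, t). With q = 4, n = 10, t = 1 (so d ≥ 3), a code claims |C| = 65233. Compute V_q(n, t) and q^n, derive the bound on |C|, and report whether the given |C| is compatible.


V_q(n, t) = 31, q^n = 1048576, Hamming bound = 33825, |C| = 65233 > bound (violated).

Step 1: Compute V_q(n, t) = Σ_{j=0}^1 C(n, j) (q−1)^j.
  j = 0: C(10,0)·(3)^0 = 1·1 = 1.
  j = 1: C(10,1)·(3)^1 = 10·3 = 30.
  V_q(n, t) = 1 + 30 = 31.
Step 2: q^n = 4^10 = 1048576.
Step 3: Hamming bound ⌊q^n / V_q(n,t)⌋ = ⌊1048576/31⌋ = 33825.
Step 4: Compare |C| = 65233 to 33825: violated.
The claimed |C| lies above the Hamming bound, so no 4-ary code of length 10 with d ≥ 3 can have 65233 codewords.


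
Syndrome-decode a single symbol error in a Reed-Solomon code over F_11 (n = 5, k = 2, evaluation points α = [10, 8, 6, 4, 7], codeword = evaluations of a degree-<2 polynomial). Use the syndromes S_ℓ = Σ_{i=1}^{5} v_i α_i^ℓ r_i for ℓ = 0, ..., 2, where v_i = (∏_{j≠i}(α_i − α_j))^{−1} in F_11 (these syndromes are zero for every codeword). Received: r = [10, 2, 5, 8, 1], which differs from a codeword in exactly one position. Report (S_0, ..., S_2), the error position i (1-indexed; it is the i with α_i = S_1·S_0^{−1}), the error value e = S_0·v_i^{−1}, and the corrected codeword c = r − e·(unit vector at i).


S = (4, 6, 9), error at position 5, error magnitude e = 3, c = [10, 2, 5, 8, 9].

Step 1: column multipliers v_i = (∏_{j≠i}(α_i − α_j))^{−1} mod 11.
  i = 1 (α = 10): (10−8)(10−6)(10−4)(10−7) = 2·4·6·3 = 144 ≡ 1, so v_1 = 1^{−1} = 1 (mod 11).
  i = 2 (α = 8): (8−10)(8−6)(8−4)(8−7) = (−2)·2·4·1 = −16 ≡ 6, so v_2 = 6^{−1} = 2 (mod 11).
  i = 3 (α = 6): (6−10)(6−8)(6−4)(6−7) = (−4)·(−2)·2·(−1) = −16 ≡ 6, so v_3 = 6^{−1} = 2 (mod 11).
  i = 4 (α = 4): (4−10)(4−8)(4−6)(4−7) = (−6)·(−4)·(−2)·(−3) = 144 ≡ 1, so v_4 = 1^{−1} = 1 (mod 11).
  i = 5 (α = 7): (7−10)(7−8)(7−6)(7−4) = (−3)·(−1)·1·3 = 9 ≡ 9, so v_5 = 9^{−1} = 5 (mod 11).
  v = [1, 2, 2, 1, 5].
Step 2: syndromes of r = [10, 2, 5, 8, 1] (all sums mod 11).
  S_0 = Σ v_i r_i = 1·10 + 2·2 + 2·5 + 1·8 + 5·1 = 37 ≡ 4.
  S_1 = Σ v_i α_i r_i = 1·10·10 + 2·8·2 + 2·6·5 + 1·4·8 + 5·7·1 = 259 ≡ 6.
  α_i^2 mod 11 = [1, 9, 3, 5, 5].
  S_2 = Σ v_i α_i^2 r_i = 1·1·10 + 2·9·2 + 2·3·5 + 1·5·8 + 5·5·1 = 141 ≡ 9.
  S = (4, 6, 9) ≠ 0, so r is not a codeword (an error is present).
Step 3: locate the error. For a single error e at position i, S_ℓ = v_i·e·α_i^ℓ, so α_err = S_1/S_0.
  S_0^{−1} = 4^{−1} = 3 (mod 11), so α_err = 6·3 = 18 ≡ 7 = α_5. Error position i = 5.
  Consistency check: S_2/S_1 = 9·2 = 18 ≡ 7 = α_err ✓ (single-error assumption holds).
Step 4: error magnitude e = S_0/v_5 = S_0·∏_{j≠5}(α_5 − α_j) = 4·9 = 36 ≡ 3 (mod 11).
Step 5: correct position 5: c_5 = r_5 − e = 1 − 3 ≡ 9 (mod 11). Hence c = [10, 2, 5, 8, 9].
  Check: interpolating c through the α_i gives m(x) = 3 + 4·x (degree < 2) with m(α_i) = c_i for every i, so c is indeed a codeword.


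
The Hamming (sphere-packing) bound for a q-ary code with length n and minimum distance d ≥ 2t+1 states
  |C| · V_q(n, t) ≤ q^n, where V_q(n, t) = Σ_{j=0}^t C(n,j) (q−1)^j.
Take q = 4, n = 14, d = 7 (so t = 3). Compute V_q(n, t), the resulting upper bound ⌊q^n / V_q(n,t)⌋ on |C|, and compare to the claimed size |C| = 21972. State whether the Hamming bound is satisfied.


V_q(n, t) = 10690, q^n = 268435456, Hamming bound = 25110, |C| = 21972 ≤ bound (satisfied).

Step 1: Compute V_q(n, t) = Σ_{j=0}^3 C(n, j) (q−1)^j.
  j = 0: C(14,0)·(3)^0 = 1·1 = 1.
  j = 1: C(14,1)·(3)^1 = 14·3 = 42.
  j = 2: C(14,2)·(3)^2 = 91·9 = 819.
  j = 3: C(14,3)·(3)^3 = 364·27 = 9828.
  V_q(n, t) = 1 + 42 + 819 + 9828 = 10690.
Step 2: q^n = 4^14 = 268435456.
Step 3: Hamming bound ⌊q^n / V_q(n,t)⌋ = ⌊268435456/10690⌋ = 25110.
Step 4: Compare |C| = 21972 to 25110: satisfied.
The claimed |C| lies below the Hamming bound.


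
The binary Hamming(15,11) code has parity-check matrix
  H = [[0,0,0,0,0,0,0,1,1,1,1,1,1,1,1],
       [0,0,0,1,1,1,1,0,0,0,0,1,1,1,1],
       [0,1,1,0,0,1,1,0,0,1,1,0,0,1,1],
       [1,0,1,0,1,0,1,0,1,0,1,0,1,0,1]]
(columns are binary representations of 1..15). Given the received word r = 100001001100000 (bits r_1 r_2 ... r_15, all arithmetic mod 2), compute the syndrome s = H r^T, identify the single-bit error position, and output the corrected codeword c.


s = (0, 1, 0, 0)^T, error position = 4, corrected codeword c = 100101001100000

Compute s = H r^T mod 2 one row at a time:
  s_1 = 0 + 1 + 1 + 0 + 0 + 0 + 0 + 0 = 2 ≡ 0 (mod 2).
  s_2 = 0 + 0 + 1 + 0 + 0 + 0 + 0 + 0 = 1 ≡ 1 (mod 2).
  s_3 = 0 + 0 + 1 + 0 + 1 + 0 + 0 + 0 = 2 ≡ 0 (mod 2).
  s_4 = 1 + 0 + 0 + 0 + 1 + 0 + 0 + 0 = 2 ≡ 0 (mod 2).
s = (0, 1, 0, 0)^T — this equals column 4 of H (binary 0100), so error is at position 4.
Correct: flip bit 4 of r = 100001001100000 to get c = 100101001100000.


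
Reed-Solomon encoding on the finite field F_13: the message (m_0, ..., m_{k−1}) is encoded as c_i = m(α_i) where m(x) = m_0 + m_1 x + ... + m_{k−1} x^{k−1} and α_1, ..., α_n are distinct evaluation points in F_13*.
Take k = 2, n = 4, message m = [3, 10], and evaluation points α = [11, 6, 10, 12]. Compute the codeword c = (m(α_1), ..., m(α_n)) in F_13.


c = [9, 11, 12, 6]

Message polynomial: m(x) = 3 + 10·x (mod 13).
For each evaluation point α_i, compute m(α_i) mod 13:
  α_1 = 11: Horner steps 10 → 9, so m(11) = 9.
  α_2 = 6: Horner steps 10 → 11, so m(6) = 11.
  α_3 = 10: Horner steps 10 → 12, so m(10) = 12.
  α_4 = 12: Horner steps 10 → 6, so m(12) = 6.
Codeword c = [9, 11, 12, 6] ∈ F_13^4.


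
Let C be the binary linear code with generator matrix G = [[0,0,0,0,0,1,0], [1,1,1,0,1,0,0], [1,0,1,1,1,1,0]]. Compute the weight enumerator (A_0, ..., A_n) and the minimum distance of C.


Weight distribution: A_0 = 1, A_1 = 1, A_2 = 1, A_3 = 1, A_4 = 2, A_5 = 2. Minimum distance d = 1.

Enumerate all 2^3 = 8 messages m ∈ F_2^3.
For each, compute codeword c = mG in F_2^7, then tally its weight.
  m = 000 → c = 0000000, weight = 0.
  m = 100 → c = 0000010, weight = 1.
  m = 010 → c = 1110100, weight = 4.
  m = 110 → c = 1110110, weight = 5.
  m = 001 → c = 1011110, weight = 5.
  m = 101 → c = 1011100, weight = 4.
  m = 011 → c = 0101010, weight = 3.
  m = 111 → c = 0101000, weight = 2.
Tally weights:
  weight 0: 1 codewords.
  weight 1: 1 codewords.
  weight 2: 1 codewords.
  weight 3: 1 codewords.
  weight 4: 2 codewords.
  weight 5: 2 codewords.
Minimum distance d = smallest w > 0 with A_w > 0 = 1.
Sanity: Σ A_w = 8 = 2^3 = 8 ✓.


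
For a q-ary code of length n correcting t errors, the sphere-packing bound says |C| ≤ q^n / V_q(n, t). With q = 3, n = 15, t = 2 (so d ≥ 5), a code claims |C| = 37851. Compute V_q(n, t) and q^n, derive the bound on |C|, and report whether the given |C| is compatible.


V_q(n, t) = 451, q^n = 14348907, Hamming bound = 31815, |C| = 37851 > bound (violated).

Step 1: Compute V_q(n, t) = Σ_{j=0}^2 C(n, j) (q−1)^j.
  j = 0: C(15,0)·(2)^0 = 1·1 = 1.
  j = 1: C(15,1)·(2)^1 = 15·2 = 30.
  j = 2: C(15,2)·(2)^2 = 105·4 = 420.
  V_q(n, t) = 1 + 30 + 420 = 451.
Step 2: q^n = 3^15 = 14348907.
Step 3: Hamming bound ⌊q^n / V_q(n,t)⌋ = ⌊14348907/451⌋ = 31815.
Step 4: Compare |C| = 37851 to 31815: violated.
The claimed |C| lies above the Hamming bound, so no 3-ary code of length 15 with d ≥ 5 can have 37851 codewords.


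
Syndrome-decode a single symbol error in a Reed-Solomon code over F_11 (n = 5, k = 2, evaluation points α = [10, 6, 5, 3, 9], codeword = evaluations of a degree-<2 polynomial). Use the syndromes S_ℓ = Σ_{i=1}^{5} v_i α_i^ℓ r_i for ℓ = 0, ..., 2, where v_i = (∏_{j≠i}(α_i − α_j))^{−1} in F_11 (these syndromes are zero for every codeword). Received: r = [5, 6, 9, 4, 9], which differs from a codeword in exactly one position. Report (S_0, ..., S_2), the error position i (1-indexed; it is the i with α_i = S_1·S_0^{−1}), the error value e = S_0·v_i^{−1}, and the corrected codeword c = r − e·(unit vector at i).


S = (9, 4, 3), error at position 5, error magnitude e = 1, c = [5, 6, 9, 4, 8].

Step 1: column multipliers v_i = (∏_{j≠i}(α_i − α_j))^{−1} mod 11.
  i = 1 (α = 10): (10−6)(10−5)(10−3)(10−9) = 4·5·7·1 = 140 ≡ 8, so v_1 = 8^{−1} = 7 (mod 11).
  i = 2 (α = 6): (6−10)(6−5)(6−3)(6−9) = (−4)·1·3·(−3) = 36 ≡ 3, so v_2 = 3^{−1} = 4 (mod 11).
  i = 3 (α = 5): (5−10)(5−6)(5−3)(5−9) = (−5)·(−1)·2·(−4) = −40 ≡ 4, so v_3 = 4^{−1} = 3 (mod 11).
  i = 4 (α = 3): (3−10)(3−6)(3−5)(3−9) = (−7)·(−3)·(−2)·(−6) = 252 ≡ 10, so v_4 = 10^{−1} = 10 (mod 11).
  i = 5 (α = 9): (9−10)(9−6)(9−5)(9−3) = (−1)·3·4·6 = −72 ≡ 5, so v_5 = 5^{−1} = 9 (mod 11).
  v = [7, 4, 3, 10, 9].
Step 2: syndromes of r = [5, 6, 9, 4, 9] (all sums mod 11).
  S_0 = Σ v_i r_i = 7·5 + 4·6 + 3·9 + 10·4 + 9·9 = 207 ≡ 9.
  S_1 = Σ v_i α_i r_i = 7·10·5 + 4·6·6 + 3·5·9 + 10·3·4 + 9·9·9 = 1478 ≡ 4.
  α_i^2 mod 11 = [1, 3, 3, 9, 4].
  S_2 = Σ v_i α_i^2 r_i = 7·1·5 + 4·3·6 + 3·3·9 + 10·9·4 + 9·4·9 = 872 ≡ 3.
  S = (9, 4, 3) ≠ 0, so r is not a codeword (an error is present).
Step 3: locate the error. For a single error e at position i, S_ℓ = v_i·e·α_i^ℓ, so α_err = S_1/S_0.
  S_0^{−1} = 9^{−1} = 5 (mod 11), so α_err = 4·5 = 20 ≡ 9 = α_5. Error position i = 5.
  Consistency check: S_2/S_1 = 3·3 = 9 ≡ 9 = α_err ✓ (single-error assumption holds).
Step 4: error magnitude e = S_0/v_5 = S_0·∏_{j≠5}(α_5 − α_j) = 9·5 = 45 ≡ 1 (mod 11).
Step 5: correct position 5: c_5 = r_5 − e = 9 − 1 ≡ 8 (mod 11). Hence c = [5, 6, 9, 4, 8].
  Check: interpolating c through the α_i gives m(x) = 2 + 8·x (degree < 2) with m(α_i) = c_i for every i, so c is indeed a codeword.


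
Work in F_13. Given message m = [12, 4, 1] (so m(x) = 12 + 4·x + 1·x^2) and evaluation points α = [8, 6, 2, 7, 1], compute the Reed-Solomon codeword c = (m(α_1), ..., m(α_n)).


c = [4, 7, 11, 11, 4]

Message polynomial: m(x) = 12 + 4·x + 1·x^2 (mod 13).
For each evaluation point α_i, compute m(α_i) mod 13:
  α_1 = 8: Horner steps 1 → 12 → 4, so m(8) = 4.
  α_2 = 6: Horner steps 1 → 10 → 7, so m(6) = 7.
  α_3 = 2: Horner steps 1 → 6 → 11, so m(2) = 11.
  α_4 = 7: Horner steps 1 → 11 → 11, so m(7) = 11.
  α_5 = 1: Horner steps 1 → 5 → 4, so m(1) = 4.
Codeword c = [4, 7, 11, 11, 4] ∈ F_13^5.


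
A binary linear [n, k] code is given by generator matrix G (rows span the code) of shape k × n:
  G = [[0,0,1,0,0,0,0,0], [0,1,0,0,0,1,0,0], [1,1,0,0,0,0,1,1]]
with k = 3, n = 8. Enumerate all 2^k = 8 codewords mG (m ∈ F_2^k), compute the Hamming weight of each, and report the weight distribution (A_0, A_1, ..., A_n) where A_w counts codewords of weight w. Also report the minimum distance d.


Weight distribution: A_0 = 1, A_1 = 1, A_2 = 1, A_3 = 1, A_4 = 2, A_5 = 2. Minimum distance d = 1.

Enumerate all 2^3 = 8 messages m ∈ F_2^3.
For each, compute codeword c = mG in F_2^8, then tally its weight.
  m = 000 → c = 00000000, weight = 0.
  m = 100 → c = 00100000, weight = 1.
  m = 010 → c = 01000100, weight = 2.
  m = 110 → c = 01100100, weight = 3.
  m = 001 → c = 11000011, weight = 4.
  m = 101 → c = 11100011, weight = 5.
  m = 011 → c = 10000111, weight = 4.
  m = 111 → c = 10100111, weight = 5.
Tally weights:
  weight 0: 1 codewords.
  weight 1: 1 codewords.
  weight 2: 1 codewords.
  weight 3: 1 codewords.
  weight 4: 2 codewords.
  weight 5: 2 codewords.
Minimum distance d = smallest w > 0 with A_w > 0 = 1.
Sanity: Σ A_w = 8 = 2^3 = 8 ✓.


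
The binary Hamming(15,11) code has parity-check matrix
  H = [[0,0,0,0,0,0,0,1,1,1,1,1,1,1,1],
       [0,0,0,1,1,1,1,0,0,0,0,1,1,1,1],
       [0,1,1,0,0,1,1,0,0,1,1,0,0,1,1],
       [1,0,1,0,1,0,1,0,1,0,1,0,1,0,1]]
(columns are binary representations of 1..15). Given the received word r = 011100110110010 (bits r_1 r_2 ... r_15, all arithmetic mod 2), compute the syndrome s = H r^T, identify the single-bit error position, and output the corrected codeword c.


s = (0, 1, 0, 1)^T, error position = 5, corrected codeword c = 011110110110010

Compute s = H r^T mod 2 one row at a time:
  s_1 = 1 + 0 + 1 + 1 + 0 + 0 + 1 + 0 = 4 ≡ 0 (mod 2).
  s_2 = 1 + 0 + 0 + 1 + 0 + 0 + 1 + 0 = 3 ≡ 1 (mod 2).
  s_3 = 1 + 1 + 0 + 1 + 1 + 1 + 1 + 0 = 6 ≡ 0 (mod 2).
  s_4 = 0 + 1 + 0 + 1 + 0 + 1 + 0 + 0 = 3 ≡ 1 (mod 2).
s = (0, 1, 0, 1)^T — this equals column 5 of H (binary 0101), so error is at position 5.
Correct: flip bit 5 of r = 011100110110010 to get c = 011110110110010.


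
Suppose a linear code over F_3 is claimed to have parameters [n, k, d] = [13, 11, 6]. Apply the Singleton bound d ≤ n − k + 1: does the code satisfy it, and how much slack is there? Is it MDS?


Singleton RHS = n − k + 1 = 3, slack = -3, bound violated (no such code; not MDS).

Singleton bound: d ≤ n − k + 1.
Here n = 13, k = 11, so n − k + 1 = 3.
Given d = 6, check d ≤ 3: NO.
Slack = (n − k + 1) − d = -3.
The slack is negative: d = 6 exceeds n − k + 1 = 3 by 3, so the Singleton bound is violated and no linear [13, 11, 6]_3 code can exist. In particular it is not MDS (MDS requires d = n − k + 1 exactly).
Description: the claimed parameters are [13, 11, 6]_3; such a code would be impossible (violates the Singleton bound).


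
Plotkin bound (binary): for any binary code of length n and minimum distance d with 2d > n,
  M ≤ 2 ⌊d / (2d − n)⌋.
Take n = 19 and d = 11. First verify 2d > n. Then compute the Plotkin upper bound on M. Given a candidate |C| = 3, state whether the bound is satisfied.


Plotkin bound M ≤ 6; given |C| = 3 ≤ bound (satisfied).

Check applicability: 2d = 22, n = 19.
2d − n = 3 > 0, so Plotkin applies.
Compute d/(2d−n) = 11/3 ≈ 3.6667.
⌊d/(2d−n)⌋ = 3.
Plotkin bound: M ≤ 2·3 = 6.
Given |C| = 3, check: satisfied.
This |C| is below the Plotkin bound.


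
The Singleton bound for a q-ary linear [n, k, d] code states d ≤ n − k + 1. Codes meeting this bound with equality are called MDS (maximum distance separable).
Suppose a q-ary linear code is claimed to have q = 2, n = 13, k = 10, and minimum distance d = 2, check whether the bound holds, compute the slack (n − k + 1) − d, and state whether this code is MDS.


Singleton RHS = n − k + 1 = 4, slack = 2, bound satisfied, not MDS.

Singleton bound: d ≤ n − k + 1.
Here n = 13, k = 10, so n − k + 1 = 4.
Given d = 2, check d ≤ 4: YES.
Slack = (n − k + 1) − d = 2.
The code is NOT MDS (slack = 2 > 0).
Description: the claimed parameters are [13, 10, 2]_2; such a code would be non-MDS.


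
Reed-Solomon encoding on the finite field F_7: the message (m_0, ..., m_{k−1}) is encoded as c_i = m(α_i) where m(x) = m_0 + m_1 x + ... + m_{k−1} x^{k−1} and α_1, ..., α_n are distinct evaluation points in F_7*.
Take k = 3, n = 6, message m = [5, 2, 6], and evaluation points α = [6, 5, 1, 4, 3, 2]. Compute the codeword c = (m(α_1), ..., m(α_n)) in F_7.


c = [2, 4, 6, 4, 2, 5]

Message polynomial: m(x) = 5 + 2·x + 6·x^2 (mod 7).
For each evaluation point α_i, compute m(α_i) mod 7:
  α_1 = 6: Horner steps 6 → 3 → 2, so m(6) = 2.
  α_2 = 5: Horner steps 6 → 4 → 4, so m(5) = 4.
  α_3 = 1: Horner steps 6 → 1 → 6, so m(1) = 6.
  α_4 = 4: Horner steps 6 → 5 → 4, so m(4) = 4.
  α_5 = 3: Horner steps 6 → 6 → 2, so m(3) = 2.
  α_6 = 2: Horner steps 6 → 0 → 5, so m(2) = 5.
Codeword c = [2, 4, 6, 4, 2, 5] ∈ F_7^6.


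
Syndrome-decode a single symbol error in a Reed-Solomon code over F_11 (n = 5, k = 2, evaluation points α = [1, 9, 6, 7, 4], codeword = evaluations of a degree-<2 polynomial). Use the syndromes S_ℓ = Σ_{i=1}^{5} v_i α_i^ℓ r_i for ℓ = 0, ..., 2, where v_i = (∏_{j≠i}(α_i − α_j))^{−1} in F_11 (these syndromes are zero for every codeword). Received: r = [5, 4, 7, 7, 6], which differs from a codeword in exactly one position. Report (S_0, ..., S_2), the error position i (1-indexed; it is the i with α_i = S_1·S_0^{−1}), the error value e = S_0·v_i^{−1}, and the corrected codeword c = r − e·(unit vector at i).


S = (6, 3, 7), error at position 3, error magnitude e = 4, c = [5, 4, 3, 7, 6].

Step 1: column multipliers v_i = (∏_{j≠i}(α_i − α_j))^{−1} mod 11.
  i = 1 (α = 1): (1−9)(1−6)(1−7)(1−4) = (−8)·(−5)·(−6)·(−3) = 720 ≡ 5, so v_1 = 5^{−1} = 9 (mod 11).
  i = 2 (α = 9): (9−1)(9−6)(9−7)(9−4) = 8·3·2·5 = 240 ≡ 9, so v_2 = 9^{−1} = 5 (mod 11).
  i = 3 (α = 6): (6−1)(6−9)(6−7)(6−4) = 5·(−3)·(−1)·2 = 30 ≡ 8, so v_3 = 8^{−1} = 7 (mod 11).
  i = 4 (α = 7): (7−1)(7−9)(7−6)(7−4) = 6·(−2)·1·3 = −36 ≡ 8, so v_4 = 8^{−1} = 7 (mod 11).
  i = 5 (α = 4): (4−1)(4−9)(4−6)(4−7) = 3·(−5)·(−2)·(−3) = −90 ≡ 9, so v_5 = 9^{−1} = 5 (mod 11).
  v = [9, 5, 7, 7, 5].
Step 2: syndromes of r = [5, 4, 7, 7, 6] (all sums mod 11).
  S_0 = Σ v_i r_i = 9·5 + 5·4 + 7·7 + 7·7 + 5·6 = 193 ≡ 6.
  S_1 = Σ v_i α_i r_i = 9·1·5 + 5·9·4 + 7·6·7 + 7·7·7 + 5·4·6 = 982 ≡ 3.
  α_i^2 mod 11 = [1, 4, 3, 5, 5].
  S_2 = Σ v_i α_i^2 r_i = 9·1·5 + 5·4·4 + 7·3·7 + 7·5·7 + 5·5·6 = 667 ≡ 7.
  S = (6, 3, 7) ≠ 0, so r is not a codeword (an error is present).
Step 3: locate the error. For a single error e at position i, S_ℓ = v_i·e·α_i^ℓ, so α_err = S_1/S_0.
  S_0^{−1} = 6^{−1} = 2 (mod 11), so α_err = 3·2 = 6 ≡ 6 = α_3. Error position i = 3.
  Consistency check: S_2/S_1 = 7·4 = 28 ≡ 6 = α_err ✓ (single-error assumption holds).
Step 4: error magnitude e = S_0/v_3 = S_0·∏_{j≠3}(α_3 − α_j) = 6·8 = 48 ≡ 4 (mod 11).
Step 5: correct position 3: c_3 = r_3 − e = 7 − 4 ≡ 3 (mod 11). Hence c = [5, 4, 3, 7, 6].
  Check: interpolating c through the α_i gives m(x) = 1 + 4·x (degree < 2) with m(α_i) = c_i for every i, so c is indeed a codeword.


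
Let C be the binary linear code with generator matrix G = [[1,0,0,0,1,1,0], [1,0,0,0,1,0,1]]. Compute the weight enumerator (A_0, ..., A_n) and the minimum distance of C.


Weight distribution: A_0 = 1, A_2 = 1, A_3 = 2. Minimum distance d = 2.

Enumerate all 2^2 = 4 messages m ∈ F_2^2.
For each, compute codeword c = mG in F_2^7, then tally its weight.
  m = 00 → c = 0000000, weight = 0.
  m = 10 → c = 1000110, weight = 3.
  m = 01 → c = 1000101, weight = 3.
  m = 11 → c = 0000011, weight = 2.
Tally weights:
  weight 0: 1 codewords.
  weight 2: 1 codewords.
  weight 3: 2 codewords.
Minimum distance d = smallest w > 0 with A_w > 0 = 2.
Sanity: Σ A_w = 4 = 2^2 = 4 ✓.


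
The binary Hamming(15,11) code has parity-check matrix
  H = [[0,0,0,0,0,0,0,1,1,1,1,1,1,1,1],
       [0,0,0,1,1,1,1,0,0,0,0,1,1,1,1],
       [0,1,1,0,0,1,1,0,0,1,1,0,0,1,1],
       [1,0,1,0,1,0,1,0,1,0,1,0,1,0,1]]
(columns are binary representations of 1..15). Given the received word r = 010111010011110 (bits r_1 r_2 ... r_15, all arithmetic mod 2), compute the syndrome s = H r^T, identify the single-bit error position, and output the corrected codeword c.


s = (1, 0, 0, 1)^T, error position = 9, corrected codeword c = 010111011011110

Compute s = H r^T mod 2 one row at a time:
  s_1 = 1 + 0 + 0 + 1 + 1 + 1 + 1 + 0 = 5 ≡ 1 (mod 2).
  s_2 = 1 + 1 + 1 + 0 + 1 + 1 + 1 + 0 = 6 ≡ 0 (mod 2).
  s_3 = 1 + 0 + 1 + 0 + 0 + 1 + 1 + 0 = 4 ≡ 0 (mod 2).
  s_4 = 0 + 0 + 1 + 0 + 0 + 1 + 1 + 0 = 3 ≡ 1 (mod 2).
s = (1, 0, 0, 1)^T — this equals column 9 of H (binary 1001), so error is at position 9.
Correct: flip bit 9 of r = 010111010011110 to get c = 010111011011110.


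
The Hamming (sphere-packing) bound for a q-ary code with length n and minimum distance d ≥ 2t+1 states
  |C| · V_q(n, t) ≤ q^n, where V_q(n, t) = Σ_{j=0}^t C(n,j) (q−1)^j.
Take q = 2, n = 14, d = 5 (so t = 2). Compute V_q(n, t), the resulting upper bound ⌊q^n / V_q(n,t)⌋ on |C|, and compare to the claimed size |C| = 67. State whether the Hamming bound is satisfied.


V_q(n, t) = 106, q^n = 16384, Hamming bound = 154, |C| = 67 ≤ bound (satisfied).

Step 1: Compute V_q(n, t) = Σ_{j=0}^2 C(n, j) (q−1)^j.
  j = 0: C(14,0)·(1)^0 = 1·1 = 1.
  j = 1: C(14,1)·(1)^1 = 14·1 = 14.
  j = 2: C(14,2)·(1)^2 = 91·1 = 91.
  V_q(n, t) = 1 + 14 + 91 = 106.
Step 2: q^n = 2^14 = 16384.
Step 3: Hamming bound ⌊q^n / V_q(n,t)⌋ = ⌊16384/106⌋ = 154.
Step 4: Compare |C| = 67 to 154: satisfied.
The claimed |C| lies below the Hamming bound.


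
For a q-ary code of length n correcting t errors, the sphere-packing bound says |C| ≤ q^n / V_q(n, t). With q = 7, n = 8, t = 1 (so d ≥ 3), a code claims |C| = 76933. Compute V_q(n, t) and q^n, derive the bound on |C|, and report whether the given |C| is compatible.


V_q(n, t) = 49, q^n = 5764801, Hamming bound = 117649, |C| = 76933 ≤ bound (satisfied).

Step 1: Compute V_q(n, t) = Σ_{j=0}^1 C(n, j) (q−1)^j.
  j = 0: C(8,0)·(6)^0 = 1·1 = 1.
  j = 1: C(8,1)·(6)^1 = 8·6 = 48.
  V_q(n, t) = 1 + 48 = 49.
Step 2: q^n = 7^8 = 5764801.
Step 3: Hamming bound ⌊q^n / V_q(n,t)⌋ = ⌊5764801/49⌋ = 117649.
Step 4: Compare |C| = 76933 to 117649: satisfied.
The claimed |C| lies below the Hamming bound.


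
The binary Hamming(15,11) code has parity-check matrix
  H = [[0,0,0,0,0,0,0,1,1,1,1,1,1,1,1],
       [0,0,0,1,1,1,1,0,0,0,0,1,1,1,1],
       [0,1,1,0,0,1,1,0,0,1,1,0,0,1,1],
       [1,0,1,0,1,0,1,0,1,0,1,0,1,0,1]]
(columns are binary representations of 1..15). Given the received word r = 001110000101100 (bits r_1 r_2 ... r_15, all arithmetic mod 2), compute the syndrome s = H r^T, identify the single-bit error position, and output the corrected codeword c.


s = (1, 0, 0, 1)^T, error position = 9, corrected codeword c = 001110001101100

Compute s = H r^T mod 2 one row at a time:
  s_1 = 0 + 0 + 1 + 0 + 1 + 1 + 0 + 0 = 3 ≡ 1 (mod 2).
  s_2 = 1 + 1 + 0 + 0 + 1 + 1 + 0 + 0 = 4 ≡ 0 (mod 2).
  s_3 = 0 + 1 + 0 + 0 + 1 + 0 + 0 + 0 = 2 ≡ 0 (mod 2).
  s_4 = 0 + 1 + 1 + 0 + 0 + 0 + 1 + 0 = 3 ≡ 1 (mod 2).
s = (1, 0, 0, 1)^T — this equals column 9 of H (binary 1001), so error is at position 9.
Correct: flip bit 9 of r = 001110000101100 to get c = 001110001101100.


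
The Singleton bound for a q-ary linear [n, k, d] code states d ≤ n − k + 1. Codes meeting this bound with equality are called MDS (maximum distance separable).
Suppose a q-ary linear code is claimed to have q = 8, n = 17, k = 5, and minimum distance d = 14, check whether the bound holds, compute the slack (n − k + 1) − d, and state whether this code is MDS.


Singleton RHS = n − k + 1 = 13, slack = -1, bound violated (no such code; not MDS).

Singleton bound: d ≤ n − k + 1.
Here n = 17, k = 5, so n − k + 1 = 13.
Given d = 14, check d ≤ 13: NO.
Slack = (n − k + 1) − d = -1.
The slack is negative: d = 14 exceeds n − k + 1 = 13 by 1, so the Singleton bound is violated and no linear [17, 5, 14]_8 code can exist. In particular it is not MDS (MDS requires d = n − k + 1 exactly).
Description: the claimed parameters are [17, 5, 14]_8; such a code would be impossible (violates the Singleton bound).


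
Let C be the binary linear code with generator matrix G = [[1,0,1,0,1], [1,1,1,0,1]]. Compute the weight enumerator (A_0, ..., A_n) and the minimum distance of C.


Weight distribution: A_0 = 1, A_1 = 1, A_3 = 1, A_4 = 1. Minimum distance d = 1.

Enumerate all 2^2 = 4 messages m ∈ F_2^2.
For each, compute codeword c = mG in F_2^5, then tally its weight.
  m = 00 → c = 00000, weight = 0.
  m = 10 → c = 10101, weight = 3.
  m = 01 → c = 11101, weight = 4.
  m = 11 → c = 01000, weight = 1.
Tally weights:
  weight 0: 1 codewords.
  weight 1: 1 codewords.
  weight 3: 1 codewords.
  weight 4: 1 codewords.
Minimum distance d = smallest w > 0 with A_w > 0 = 1.
Sanity: Σ A_w = 4 = 2^2 = 4 ✓.


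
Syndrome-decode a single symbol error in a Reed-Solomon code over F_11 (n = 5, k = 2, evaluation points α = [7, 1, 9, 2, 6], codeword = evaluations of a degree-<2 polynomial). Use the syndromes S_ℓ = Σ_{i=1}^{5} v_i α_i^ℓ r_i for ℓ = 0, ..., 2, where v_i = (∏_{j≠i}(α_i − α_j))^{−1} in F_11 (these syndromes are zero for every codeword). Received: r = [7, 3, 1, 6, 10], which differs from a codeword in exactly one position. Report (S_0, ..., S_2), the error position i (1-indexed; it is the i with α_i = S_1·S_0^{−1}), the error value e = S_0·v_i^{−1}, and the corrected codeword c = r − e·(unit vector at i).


S = (2, 4, 8), error at position 4, error magnitude e = 6, c = [7, 3, 1, 0, 10].

Step 1: column multipliers v_i = (∏_{j≠i}(α_i − α_j))^{−1} mod 11.
  i = 1 (α = 7): (7−1)(7−9)(7−2)(7−6) = 6·(−2)·5·1 = −60 ≡ 6, so v_1 = 6^{−1} = 2 (mod 11).
  i = 2 (α = 1): (1−7)(1−9)(1−2)(1−6) = (−6)·(−8)·(−1)·(−5) = 240 ≡ 9, so v_2 = 9^{−1} = 5 (mod 11).
  i = 3 (α = 9): (9−7)(9−1)(9−2)(9−6) = 2·8·7·3 = 336 ≡ 6, so v_3 = 6^{−1} = 2 (mod 11).
  i = 4 (α = 2): (2−7)(2−1)(2−9)(2−6) = (−5)·1·(−7)·(−4) = −140 ≡ 3, so v_4 = 3^{−1} = 4 (mod 11).
  i = 5 (α = 6): (6−7)(6−1)(6−9)(6−2) = (−1)·5·(−3)·4 = 60 ≡ 5, so v_5 = 5^{−1} = 9 (mod 11).
  v = [2, 5, 2, 4, 9].
Step 2: syndromes of r = [7, 3, 1, 6, 10] (all sums mod 11).
  S_0 = Σ v_i r_i = 2·7 + 5·3 + 2·1 + 4·6 + 9·10 = 145 ≡ 2.
  S_1 = Σ v_i α_i r_i = 2·7·7 + 5·1·3 + 2·9·1 + 4·2·6 + 9·6·10 = 719 ≡ 4.
  α_i^2 mod 11 = [5, 1, 4, 4, 3].
  S_2 = Σ v_i α_i^2 r_i = 2·5·7 + 5·1·3 + 2·4·1 + 4·4·6 + 9·3·10 = 459 ≡ 8.
  S = (2, 4, 8) ≠ 0, so r is not a codeword (an error is present).
Step 3: locate the error. For a single error e at position i, S_ℓ = v_i·e·α_i^ℓ, so α_err = S_1/S_0.
  S_0^{−1} = 2^{−1} = 6 (mod 11), so α_err = 4·6 = 24 ≡ 2 = α_4. Error position i = 4.
  Consistency check: S_2/S_1 = 8·3 = 24 ≡ 2 = α_err ✓ (single-error assumption holds).
Step 4: error magnitude e = S_0/v_4 = S_0·∏_{j≠4}(α_4 − α_j) = 2·3 = 6 ≡ 6 (mod 11).
Step 5: correct position 4: c_4 = r_4 − e = 6 − 6 ≡ 0 (mod 11). Hence c = [7, 3, 1, 0, 10].
  Check: interpolating c through the α_i gives m(x) = 6 + 8·x (degree < 2) with m(α_i) = c_i for every i, so c is indeed a codeword.


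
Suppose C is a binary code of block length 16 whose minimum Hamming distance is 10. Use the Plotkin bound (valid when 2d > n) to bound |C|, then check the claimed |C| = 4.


Plotkin bound M ≤ 4; given |C| = 4 ≤ bound (satisfied).

Check applicability: 2d = 20, n = 16.
2d − n = 4 > 0, so Plotkin applies.
Compute d/(2d−n) = 10/4 ≈ 2.5000.
⌊d/(2d−n)⌋ = 2.
Plotkin bound: M ≤ 2·2 = 4.
Given |C| = 4, check: satisfied.
This |C| is at the Plotkin bound.


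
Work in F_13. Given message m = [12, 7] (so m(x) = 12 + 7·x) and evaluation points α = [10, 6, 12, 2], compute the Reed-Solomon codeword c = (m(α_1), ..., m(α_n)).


c = [4, 2, 5, 0]

Message polynomial: m(x) = 12 + 7·x (mod 13).
For each evaluation point α_i, compute m(α_i) mod 13:
  α_1 = 10: Horner steps 7 → 4, so m(10) = 4.
  α_2 = 6: Horner steps 7 → 2, so m(6) = 2.
  α_3 = 12: Horner steps 7 → 5, so m(12) = 5.
  α_4 = 2: Horner steps 7 → 0, so m(2) = 0.
Codeword c = [4, 2, 5, 0] ∈ F_13^4.


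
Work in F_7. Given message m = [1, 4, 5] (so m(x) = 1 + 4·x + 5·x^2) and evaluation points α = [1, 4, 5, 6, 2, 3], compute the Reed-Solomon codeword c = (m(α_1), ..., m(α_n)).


c = [3, 6, 6, 2, 1, 2]

Message polynomial: m(x) = 1 + 4·x + 5·x^2 (mod 7).
For each evaluation point α_i, compute m(α_i) mod 7:
  α_1 = 1: Horner steps 5 → 2 → 3, so m(1) = 3.
  α_2 = 4: Horner steps 5 → 3 → 6, so m(4) = 6.
  α_3 = 5: Horner steps 5 → 1 → 6, so m(5) = 6.
  α_4 = 6: Horner steps 5 → 6 → 2, so m(6) = 2.
  α_5 = 2: Horner steps 5 → 0 → 1, so m(2) = 1.
  α_6 = 3: Horner steps 5 → 5 → 2, so m(3) = 2.
Codeword c = [3, 6, 6, 2, 1, 2] ∈ F_7^6.


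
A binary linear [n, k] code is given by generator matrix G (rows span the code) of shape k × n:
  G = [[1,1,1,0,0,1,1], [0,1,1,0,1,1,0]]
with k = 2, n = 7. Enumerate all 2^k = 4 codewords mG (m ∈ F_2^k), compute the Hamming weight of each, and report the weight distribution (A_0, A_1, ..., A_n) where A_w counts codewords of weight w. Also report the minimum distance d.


Weight distribution: A_0 = 1, A_3 = 1, A_4 = 1, A_5 = 1. Minimum distance d = 3.

Enumerate all 2^2 = 4 messages m ∈ F_2^2.
For each, compute codeword c = mG in F_2^7, then tally its weight.
  m = 00 → c = 0000000, weight = 0.
  m = 10 → c = 1110011, weight = 5.
  m = 01 → c = 0110110, weight = 4.
  m = 11 → c = 1000101, weight = 3.
Tally weights:
  weight 0: 1 codewords.
  weight 3: 1 codewords.
  weight 4: 1 codewords.
  weight 5: 1 codewords.
Minimum distance d = smallest w > 0 with A_w > 0 = 3.
Sanity: Σ A_w = 4 = 2^2 = 4 ✓.


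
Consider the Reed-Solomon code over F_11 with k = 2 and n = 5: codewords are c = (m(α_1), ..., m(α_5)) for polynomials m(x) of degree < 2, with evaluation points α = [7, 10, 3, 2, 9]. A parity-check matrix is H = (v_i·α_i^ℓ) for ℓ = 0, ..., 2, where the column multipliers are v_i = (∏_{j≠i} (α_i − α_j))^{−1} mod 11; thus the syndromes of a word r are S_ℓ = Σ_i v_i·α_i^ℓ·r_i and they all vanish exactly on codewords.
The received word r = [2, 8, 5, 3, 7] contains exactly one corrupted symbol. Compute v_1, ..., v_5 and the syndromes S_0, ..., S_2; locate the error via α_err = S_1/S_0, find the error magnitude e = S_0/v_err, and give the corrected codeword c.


S = (3, 5, 1), error at position 5, error magnitude e = 1, c = [2, 8, 5, 3, 6].

Step 1: column multipliers v_i = (∏_{j≠i}(α_i − α_j))^{−1} mod 11.
  i = 1 (α = 7): (7−10)(7−3)(7−2)(7−9) = (−3)·4·5·(−2) = 120 ≡ 10, so v_1 = 10^{−1} = 10 (mod 11).
  i = 2 (α = 10): (10−7)(10−3)(10−2)(10−9) = 3·7·8·1 = 168 ≡ 3, so v_2 = 3^{−1} = 4 (mod 11).
  i = 3 (α = 3): (3−7)(3−10)(3−2)(3−9) = (−4)·(−7)·1·(−6) = −168 ≡ 8, so v_3 = 8^{−1} = 7 (mod 11).
  i = 4 (α = 2): (2−7)(2−10)(2−3)(2−9) = (−5)·(−8)·(−1)·(−7) = 280 ≡ 5, so v_4 = 5^{−1} = 9 (mod 11).
  i = 5 (α = 9): (9−7)(9−10)(9−3)(9−2) = 2·(−1)·6·7 = −84 ≡ 4, so v_5 = 4^{−1} = 3 (mod 11).
  v = [10, 4, 7, 9, 3].
Step 2: syndromes of r = [2, 8, 5, 3, 7] (all sums mod 11).
  S_0 = Σ v_i r_i = 10·2 + 4·8 + 7·5 + 9·3 + 3·7 = 135 ≡ 3.
  S_1 = Σ v_i α_i r_i = 10·7·2 + 4·10·8 + 7·3·5 + 9·2·3 + 3·9·7 = 808 ≡ 5.
  α_i^2 mod 11 = [5, 1, 9, 4, 4].
  S_2 = Σ v_i α_i^2 r_i = 10·5·2 + 4·1·8 + 7·9·5 + 9·4·3 + 3·4·7 = 639 ≡ 1.
  S = (3, 5, 1) ≠ 0, so r is not a codeword (an error is present).
Step 3: locate the error. For a single error e at position i, S_ℓ = v_i·e·α_i^ℓ, so α_err = S_1/S_0.
  S_0^{−1} = 3^{−1} = 4 (mod 11), so α_err = 5·4 = 20 ≡ 9 = α_5. Error position i = 5.
  Consistency check: S_2/S_1 = 1·9 = 9 ≡ 9 = α_err ✓ (single-error assumption holds).
Step 4: error magnitude e = S_0/v_5 = S_0·∏_{j≠5}(α_5 − α_j) = 3·4 = 12 ≡ 1 (mod 11).
Step 5: correct position 5: c_5 = r_5 − e = 7 − 1 ≡ 6 (mod 11). Hence c = [2, 8, 5, 3, 6].
  Check: interpolating c through the α_i gives m(x) = 10 + 2·x (degree < 2) with m(α_i) = c_i for every i, so c is indeed a codeword.


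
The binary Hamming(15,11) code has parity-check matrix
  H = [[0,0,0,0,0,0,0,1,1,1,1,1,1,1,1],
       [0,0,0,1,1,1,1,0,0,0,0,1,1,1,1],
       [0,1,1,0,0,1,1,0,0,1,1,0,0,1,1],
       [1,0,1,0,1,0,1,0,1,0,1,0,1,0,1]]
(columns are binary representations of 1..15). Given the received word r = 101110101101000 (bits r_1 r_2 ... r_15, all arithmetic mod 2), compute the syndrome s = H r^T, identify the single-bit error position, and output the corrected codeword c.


s = (1, 0, 1, 1)^T, error position = 11, corrected codeword c = 101110101111000

Compute s = H r^T mod 2 one row at a time:
  s_1 = 0 + 1 + 1 + 0 + 1 + 0 + 0 + 0 = 3 ≡ 1 (mod 2).
  s_2 = 1 + 1 + 0 + 1 + 1 + 0 + 0 + 0 = 4 ≡ 0 (mod 2).
  s_3 = 0 + 1 + 0 + 1 + 1 + 0 + 0 + 0 = 3 ≡ 1 (mod 2).
  s_4 = 1 + 1 + 1 + 1 + 1 + 0 + 0 + 0 = 5 ≡ 1 (mod 2).
s = (1, 0, 1, 1)^T — this equals column 11 of H (binary 1011), so error is at position 11.
Correct: flip bit 11 of r = 101110101101000 to get c = 101110101111000.


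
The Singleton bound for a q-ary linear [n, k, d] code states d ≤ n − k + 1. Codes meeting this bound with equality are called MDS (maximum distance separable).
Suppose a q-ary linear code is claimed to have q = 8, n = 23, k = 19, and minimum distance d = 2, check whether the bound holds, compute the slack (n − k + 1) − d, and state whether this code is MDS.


Singleton RHS = n − k + 1 = 5, slack = 3, bound satisfied, not MDS.

Singleton bound: d ≤ n − k + 1.
Here n = 23, k = 19, so n − k + 1 = 5.
Given d = 2, check d ≤ 5: YES.
Slack = (n − k + 1) − d = 3.
The code is NOT MDS (slack = 3 > 0).
Description: the claimed parameters are [23, 19, 2]_8; such a code would be non-MDS.


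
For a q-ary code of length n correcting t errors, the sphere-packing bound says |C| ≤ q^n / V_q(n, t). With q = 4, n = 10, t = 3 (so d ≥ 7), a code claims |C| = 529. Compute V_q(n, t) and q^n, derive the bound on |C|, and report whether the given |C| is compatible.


V_q(n, t) = 3676, q^n = 1048576, Hamming bound = 285, |C| = 529 > bound (violated).

Step 1: Compute V_q(n, t) = Σ_{j=0}^3 C(n, j) (q−1)^j.
  j = 0: C(10,0)·(3)^0 = 1·1 = 1.
  j = 1: C(10,1)·(3)^1 = 10·3 = 30.
  j = 2: C(10,2)·(3)^2 = 45·9 = 405.
  j = 3: C(10,3)·(3)^3 = 120·27 = 3240.
  V_q(n, t) = 1 + 30 + 405 + 3240 = 3676.
Step 2: q^n = 4^10 = 1048576.
Step 3: Hamming bound ⌊q^n / V_q(n,t)⌋ = ⌊1048576/3676⌋ = 285.
Step 4: Compare |C| = 529 to 285: violated.
The claimed |C| lies above the Hamming bound, so no 4-ary code of length 10 with d ≥ 7 can have 529 codewords.


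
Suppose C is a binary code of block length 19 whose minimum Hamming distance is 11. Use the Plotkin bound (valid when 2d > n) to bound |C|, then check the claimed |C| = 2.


Plotkin bound M ≤ 6; given |C| = 2 ≤ bound (satisfied).

Check applicability: 2d = 22, n = 19.
2d − n = 3 > 0, so Plotkin applies.
Compute d/(2d−n) = 11/3 ≈ 3.6667.
⌊d/(2d−n)⌋ = 3.
Plotkin bound: M ≤ 2·3 = 6.
Given |C| = 2, check: satisfied.
This |C| is below the Plotkin bound.


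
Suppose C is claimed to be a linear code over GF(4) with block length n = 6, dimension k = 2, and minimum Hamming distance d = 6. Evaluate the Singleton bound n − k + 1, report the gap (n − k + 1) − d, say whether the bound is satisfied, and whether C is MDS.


Singleton RHS = n − k + 1 = 5, slack = -1, bound violated (no such code; not MDS).

Singleton bound: d ≤ n − k + 1.
Here n = 6, k = 2, so n − k + 1 = 5.
Given d = 6, check d ≤ 5: NO.
Slack = (n − k + 1) − d = -1.
The slack is negative: d = 6 exceeds n − k + 1 = 5 by 1, so the Singleton bound is violated and no linear [6, 2, 6]_4 code can exist. In particular it is not MDS (MDS requires d = n − k + 1 exactly).
Description: the claimed parameters are [6, 2, 6]_4; such a code would be impossible (violates the Singleton bound).


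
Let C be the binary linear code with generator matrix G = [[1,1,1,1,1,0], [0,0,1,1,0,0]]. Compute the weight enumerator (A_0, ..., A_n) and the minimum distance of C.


Weight distribution: A_0 = 1, A_2 = 1, A_3 = 1, A_5 = 1. Minimum distance d = 2.

Enumerate all 2^2 = 4 messages m ∈ F_2^2.
For each, compute codeword c = mG in F_2^6, then tally its weight.
  m = 00 → c = 000000, weight = 0.
  m = 10 → c = 111110, weight = 5.
  m = 01 → c = 001100, weight = 2.
  m = 11 → c = 110010, weight = 3.
Tally weights:
  weight 0: 1 codewords.
  weight 2: 1 codewords.
  weight 3: 1 codewords.
  weight 5: 1 codewords.
Minimum distance d = smallest w > 0 with A_w > 0 = 2.
Sanity: Σ A_w = 4 = 2^2 = 4 ✓.
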